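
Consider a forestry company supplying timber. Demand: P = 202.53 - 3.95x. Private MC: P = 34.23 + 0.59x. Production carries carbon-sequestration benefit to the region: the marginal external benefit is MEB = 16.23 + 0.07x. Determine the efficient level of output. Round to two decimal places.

x* = 41.28

Social marginal cost = private MC − MEB = 18.00 + 0.52x.
Set SMC = demand: 18.00 + 0.52x = 202.53 - 3.95x → x* = 41.2819.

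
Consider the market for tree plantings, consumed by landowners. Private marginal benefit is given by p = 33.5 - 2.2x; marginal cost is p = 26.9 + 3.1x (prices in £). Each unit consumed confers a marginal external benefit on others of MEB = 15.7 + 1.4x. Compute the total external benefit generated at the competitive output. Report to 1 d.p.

£20.6

Market equilibrium (private): 26.9 + 3.1x = 33.5 - 2.2x → x_m = 1.2453.
Total external benefit = ∫₀^{x_m} (15.7 + 1.4x) dx = 15.7×1.2453 + ½×1.4×1.2453² = 20.6368.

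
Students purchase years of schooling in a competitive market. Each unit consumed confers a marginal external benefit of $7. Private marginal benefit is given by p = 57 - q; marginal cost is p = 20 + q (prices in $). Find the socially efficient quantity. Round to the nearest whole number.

q* = 22

Social marginal benefit = demand + MEB = 64 - q.
Set SMB = MC: 64 - q = 20 + q → q* = 22.0000.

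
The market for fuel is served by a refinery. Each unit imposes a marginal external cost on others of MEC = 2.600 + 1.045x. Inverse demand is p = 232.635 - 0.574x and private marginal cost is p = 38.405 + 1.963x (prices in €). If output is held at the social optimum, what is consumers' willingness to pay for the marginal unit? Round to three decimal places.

P = €201.927

Social marginal cost = private MC + MEC = 41.005 + 3.008x.
Set SMC = demand: 41.005 + 3.008x = 232.635 - 0.574x → x* = 53.4980.
Consumer price on the demand curve at x*: 232.635 − 0.574×53.4980 = 201.9271.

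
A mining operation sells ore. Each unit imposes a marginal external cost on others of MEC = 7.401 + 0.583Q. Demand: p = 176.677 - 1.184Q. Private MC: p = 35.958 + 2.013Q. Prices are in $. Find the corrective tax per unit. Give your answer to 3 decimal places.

tax = $27.963 per unit

Social marginal cost = private MC + MEC = 43.359 + 2.596Q.
Set SMC = demand: 43.359 + 2.596Q = 176.677 - 1.184Q → Q* = 35.2693.
The Pigouvian tax equals MEC at Q*: 7.401 + 0.583×35.2693 = 27.9630.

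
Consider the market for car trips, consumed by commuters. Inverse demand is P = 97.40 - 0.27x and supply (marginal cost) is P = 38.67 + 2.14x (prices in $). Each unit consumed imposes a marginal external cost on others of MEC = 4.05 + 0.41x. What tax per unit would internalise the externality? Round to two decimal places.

tax = $12.00 per unit

Social marginal benefit = demand − MEC = 93.35 - 0.68x.
Set SMB = MC: 93.35 - 0.68x = 38.67 + 2.14x → x* = 19.3901.
The Pigouvian tax equals MEC at x*: 4.05 + 0.41×19.3901 = 11.9999.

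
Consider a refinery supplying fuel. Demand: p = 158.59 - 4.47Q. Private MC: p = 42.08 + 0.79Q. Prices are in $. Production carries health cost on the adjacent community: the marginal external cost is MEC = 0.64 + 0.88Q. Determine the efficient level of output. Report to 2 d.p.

Social marginal cost = private MC + MEC = 42.72 + 1.67Q.
Set SMC = demand: 42.72 + 1.67Q = 158.59 - 4.47Q → Q* = 18.8713.

Q* = 18.87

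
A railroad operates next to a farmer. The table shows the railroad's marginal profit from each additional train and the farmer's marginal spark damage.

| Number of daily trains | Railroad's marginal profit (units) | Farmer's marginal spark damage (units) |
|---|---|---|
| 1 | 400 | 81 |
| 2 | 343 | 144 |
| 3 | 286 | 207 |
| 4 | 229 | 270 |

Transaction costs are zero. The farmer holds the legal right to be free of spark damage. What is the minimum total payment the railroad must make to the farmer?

432

Efficient level: marginal profit ≥ marginal spark damage through level 3, so k* = 3.
With the farmer holding the right, the railroad must at least compensate total damage at k*: 81 + 144 + 207 = 432.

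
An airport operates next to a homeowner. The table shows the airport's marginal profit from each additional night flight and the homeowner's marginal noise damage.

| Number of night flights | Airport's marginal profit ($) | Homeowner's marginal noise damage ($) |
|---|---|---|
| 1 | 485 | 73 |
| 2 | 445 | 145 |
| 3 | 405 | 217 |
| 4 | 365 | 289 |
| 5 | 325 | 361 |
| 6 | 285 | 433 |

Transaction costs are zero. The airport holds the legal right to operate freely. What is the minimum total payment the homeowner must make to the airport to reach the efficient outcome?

$610

Left alone the airport would choose level 6 (marginal profit stays positive).
Efficient level: k* = 4 (marginal profit ≥ marginal noise damage through 4).
The homeowner must at least cover the airport's forgone profit from cutting 6→4: 325 + 285 = 610.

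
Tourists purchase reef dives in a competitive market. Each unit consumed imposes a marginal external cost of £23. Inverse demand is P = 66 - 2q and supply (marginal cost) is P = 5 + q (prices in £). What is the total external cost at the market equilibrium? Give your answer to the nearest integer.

£468

Market equilibrium (private): 5 + q = 66 - 2q → q_m = 20.3333.
Total external cost = MEC × q_m = 23 × 20.3333 = 467.6659.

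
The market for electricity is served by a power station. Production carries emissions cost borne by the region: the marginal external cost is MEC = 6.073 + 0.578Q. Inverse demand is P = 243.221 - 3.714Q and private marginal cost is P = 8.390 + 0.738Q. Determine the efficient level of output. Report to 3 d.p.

Q* = 45.479

Social marginal cost = private MC + MEC = 14.463 + 1.316Q.
Set SMC = demand: 14.463 + 1.316Q = 243.221 - 3.714Q → Q* = 45.4787.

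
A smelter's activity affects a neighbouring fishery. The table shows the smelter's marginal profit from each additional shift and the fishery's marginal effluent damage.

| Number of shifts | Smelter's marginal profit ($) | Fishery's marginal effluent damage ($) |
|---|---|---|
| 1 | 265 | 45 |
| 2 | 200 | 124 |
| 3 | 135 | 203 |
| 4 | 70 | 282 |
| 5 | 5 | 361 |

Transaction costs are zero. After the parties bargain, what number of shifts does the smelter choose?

2

Bargaining reaches the level where marginal profit last exceeds marginal effluent damage.
That holds through level 2 (200 ≥ 124) but not at 3 (135 < 203).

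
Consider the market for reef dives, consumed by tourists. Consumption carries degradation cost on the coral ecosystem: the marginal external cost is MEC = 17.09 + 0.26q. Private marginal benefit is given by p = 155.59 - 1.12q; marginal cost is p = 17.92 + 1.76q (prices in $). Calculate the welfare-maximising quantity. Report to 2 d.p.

Social marginal benefit = demand − MEC = 138.50 - 1.38q.
Set SMB = MC: 138.50 - 1.38q = 17.92 + 1.76q → q* = 38.4013.

q* = 38.40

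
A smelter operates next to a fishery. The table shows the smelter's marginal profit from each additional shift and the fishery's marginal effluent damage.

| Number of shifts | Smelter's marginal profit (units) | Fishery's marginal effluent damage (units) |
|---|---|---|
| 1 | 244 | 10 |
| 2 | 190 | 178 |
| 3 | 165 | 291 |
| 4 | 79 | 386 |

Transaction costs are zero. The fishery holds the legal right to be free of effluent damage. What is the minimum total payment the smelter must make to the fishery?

188

Efficient level: marginal profit ≥ marginal effluent damage through level 2, so k* = 2.
With the fishery holding the right, the smelter must at least compensate total damage at k*: 10 + 178 = 188.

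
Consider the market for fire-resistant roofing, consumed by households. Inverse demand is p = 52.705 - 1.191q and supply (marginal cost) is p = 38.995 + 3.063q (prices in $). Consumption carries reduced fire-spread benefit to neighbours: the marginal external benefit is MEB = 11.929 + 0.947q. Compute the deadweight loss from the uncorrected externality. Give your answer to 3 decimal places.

DWL = $33.933

Market equilibrium (private): 38.995 + 3.063q = 52.705 - 1.191q → q_m = 3.2228.
Social marginal benefit = demand + MEB = 64.634 - 0.244q.
Set SMB = MC: 64.634 - 0.244q = 38.995 + 3.063q → q* = 7.7529.
The welfare-loss triangle has base |q_m − q*| and height MEB(q_m) (the vertical gap between SMB and MC is zero at q* and MEB at q_m).
DWL = ½ × 4.5301 × 14.9810 = 33.9327.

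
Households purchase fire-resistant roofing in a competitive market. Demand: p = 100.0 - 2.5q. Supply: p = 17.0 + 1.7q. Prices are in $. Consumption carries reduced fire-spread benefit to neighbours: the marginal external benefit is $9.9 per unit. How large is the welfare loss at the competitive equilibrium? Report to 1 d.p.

DWL = $11.7

Market equilibrium (private): 17.0 + 1.7q = 100.0 - 2.5q → q_m = 19.7619.
Social marginal benefit = demand + MEB = 109.9 - 2.5q.
Set SMB = MC: 109.9 - 2.5q = 17.0 + 1.7q → q* = 22.1190.
Between q* and q_m the wedge SMB − MC runs linearly from 0 to MEB(q_m), so the loss is a triangle.
DWL = ½ × 2.3571 × 9.9000 = 11.6676.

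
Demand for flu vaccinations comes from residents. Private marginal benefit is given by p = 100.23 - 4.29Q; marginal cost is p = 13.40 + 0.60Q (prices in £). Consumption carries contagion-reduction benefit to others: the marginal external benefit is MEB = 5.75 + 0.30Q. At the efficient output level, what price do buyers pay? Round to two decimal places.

P = £13.70

Social marginal benefit = demand + MEB = 105.98 - 3.99Q.
Set SMB = MC: 105.98 - 3.99Q = 13.40 + 0.60Q → Q* = 20.1699.
Consumer price on the demand curve at Q*: 100.23 − 4.29×20.1699 = 13.7011.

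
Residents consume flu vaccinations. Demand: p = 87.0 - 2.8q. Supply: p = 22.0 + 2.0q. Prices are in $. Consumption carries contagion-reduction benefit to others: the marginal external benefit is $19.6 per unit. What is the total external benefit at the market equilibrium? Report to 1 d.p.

Market equilibrium (private): 22.0 + 2.0q = 87.0 - 2.8q → q_m = 13.5417.
Total external benefit = MEB × q_m = 19.6 × 13.5417 = 265.4173.

$265.4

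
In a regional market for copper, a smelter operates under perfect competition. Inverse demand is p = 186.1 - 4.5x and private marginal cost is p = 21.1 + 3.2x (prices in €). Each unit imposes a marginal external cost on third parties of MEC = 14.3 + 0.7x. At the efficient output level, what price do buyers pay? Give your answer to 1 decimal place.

P = €105.4

Social marginal cost = private MC + MEC = 35.4 + 3.9x.
Set SMC = demand: 35.4 + 3.9x = 186.1 - 4.5x → x* = 17.9405.
Consumer price on the demand curve at x*: 186.1 − 4.5×17.9405 = 105.3678.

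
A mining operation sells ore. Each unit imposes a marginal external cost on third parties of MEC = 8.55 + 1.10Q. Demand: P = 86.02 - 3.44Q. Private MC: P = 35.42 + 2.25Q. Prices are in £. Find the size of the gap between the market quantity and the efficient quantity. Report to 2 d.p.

2.70 units

Market equilibrium (private): 35.42 + 2.25Q = 86.02 - 3.44Q → Q_m = 8.8928.
Social marginal cost = private MC + MEC = 43.97 + 3.35Q.
Set SMC = demand: 43.97 + 3.35Q = 86.02 - 3.44Q → Q* = 6.1929.
Gap = |8.8928 − 6.1929| = 2.6999.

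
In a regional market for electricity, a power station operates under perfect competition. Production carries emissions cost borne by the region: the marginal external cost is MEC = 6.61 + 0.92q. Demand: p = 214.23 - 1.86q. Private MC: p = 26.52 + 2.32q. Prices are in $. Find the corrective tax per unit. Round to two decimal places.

Social marginal cost = private MC + MEC = 33.13 + 3.24q.
Set SMC = demand: 33.13 + 3.24q = 214.23 - 1.86q → q* = 35.5098.
The Pigouvian tax equals MEC at q*: 6.61 + 0.92×35.5098 = 39.2790.

tax = $39.28 per unit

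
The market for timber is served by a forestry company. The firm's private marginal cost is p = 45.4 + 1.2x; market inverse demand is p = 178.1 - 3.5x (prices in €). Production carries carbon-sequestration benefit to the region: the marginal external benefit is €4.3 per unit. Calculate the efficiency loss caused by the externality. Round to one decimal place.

DWL = €2.0

Market equilibrium (private): 45.4 + 1.2x = 178.1 - 3.5x → x_m = 28.2340.
Social marginal cost = private MC − MEB = 41.1 + 1.2x.
Set SMC = demand: 41.1 + 1.2x = 178.1 - 3.5x → x* = 29.1489.
Between x* and x_m the wedge demand − SMC runs linearly from 0 to MEB(x_m), so the loss is a triangle.
DWL = ½ × 0.9149 × 4.3000 = 1.9670.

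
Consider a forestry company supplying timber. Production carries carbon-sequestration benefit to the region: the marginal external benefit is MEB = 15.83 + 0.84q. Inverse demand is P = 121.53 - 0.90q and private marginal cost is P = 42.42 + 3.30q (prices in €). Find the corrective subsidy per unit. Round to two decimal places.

subsidy = €39.57 per unit

Social marginal cost = private MC − MEB = 26.59 + 2.46q.
Set SMC = demand: 26.59 + 2.46q = 121.53 - 0.90q → q* = 28.2560.
The Pigouvian subsidy equals MEB at q*: 15.83 + 0.84×28.2560 = 39.5650.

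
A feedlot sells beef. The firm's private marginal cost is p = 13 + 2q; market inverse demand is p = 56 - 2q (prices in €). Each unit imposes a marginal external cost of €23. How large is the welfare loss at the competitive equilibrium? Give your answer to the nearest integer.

DWL = €66

Market equilibrium (private): 13 + 2q = 56 - 2q → q_m = 10.7500.
Social marginal cost = private MC + MEC = 36 + 2q.
Set SMC = demand: 36 + 2q = 56 - 2q → q* = 5.0000.
Height of the DWL triangle at q_m is SMC(q_m) − demand(q_m) = MEC(q_m) = 23.0000.
DWL = ½ × 5.7500 × 23.0000 = 66.1250.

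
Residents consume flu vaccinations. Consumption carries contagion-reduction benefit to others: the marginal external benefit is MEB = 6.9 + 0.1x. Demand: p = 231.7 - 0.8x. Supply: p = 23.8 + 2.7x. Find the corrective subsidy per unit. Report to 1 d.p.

subsidy = 13.2 per unit

Social marginal benefit = demand + MEB = 238.6 - 0.7x.
Set SMB = MC: 238.6 - 0.7x = 23.8 + 2.7x → x* = 63.1765.
The Pigouvian subsidy equals MEB at x*: 6.9 + 0.1×63.1765 = 13.2177.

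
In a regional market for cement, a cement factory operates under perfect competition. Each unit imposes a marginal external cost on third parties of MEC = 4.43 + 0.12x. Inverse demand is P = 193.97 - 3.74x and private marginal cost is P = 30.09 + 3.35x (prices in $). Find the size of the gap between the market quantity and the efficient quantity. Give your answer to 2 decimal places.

Market equilibrium (private): 30.09 + 3.35x = 193.97 - 3.74x → x_m = 23.1142.
Social marginal cost = private MC + MEC = 34.52 + 3.47x.
Set SMC = demand: 34.52 + 3.47x = 193.97 - 3.74x → x* = 22.1151.
Gap = |23.1142 − 22.1151| = 0.9991.

1.00 units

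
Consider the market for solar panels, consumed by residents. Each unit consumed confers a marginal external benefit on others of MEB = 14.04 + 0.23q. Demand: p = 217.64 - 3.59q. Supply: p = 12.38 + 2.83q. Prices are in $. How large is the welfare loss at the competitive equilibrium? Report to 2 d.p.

Market equilibrium (private): 12.38 + 2.83q = 217.64 - 3.59q → q_m = 31.9720.
Social marginal benefit = demand + MEB = 231.68 - 3.36q.
Set SMB = MC: 231.68 - 3.36q = 12.38 + 2.83q → q* = 35.4281.
Between q* and q_m the wedge SMB − MC runs linearly from 0 to MEB(q_m), so the loss is a triangle.
DWL = ½ × 3.4561 × 21.3936 = 36.9692.

DWL = $36.97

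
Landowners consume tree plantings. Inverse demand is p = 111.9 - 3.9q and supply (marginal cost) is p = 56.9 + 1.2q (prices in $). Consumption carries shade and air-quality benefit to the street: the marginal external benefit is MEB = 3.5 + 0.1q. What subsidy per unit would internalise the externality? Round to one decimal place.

subsidy = $4.7 per unit

Social marginal benefit = demand + MEB = 115.4 - 3.8q.
Set SMB = MC: 115.4 - 3.8q = 56.9 + 1.2q → q* = 11.7000.
The Pigouvian subsidy equals MEB at q*: 3.5 + 0.1×11.7000 = 4.6700.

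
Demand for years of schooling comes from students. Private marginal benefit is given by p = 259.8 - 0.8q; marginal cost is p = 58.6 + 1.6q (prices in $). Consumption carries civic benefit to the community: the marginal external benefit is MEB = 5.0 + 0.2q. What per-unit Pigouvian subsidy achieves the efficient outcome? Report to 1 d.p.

subsidy = $23.7 per unit

Social marginal benefit = demand + MEB = 264.8 - 0.6q.
Set SMB = MC: 264.8 - 0.6q = 58.6 + 1.6q → q* = 93.7273.
The Pigouvian subsidy equals MEB at q*: 5.0 + 0.2×93.7273 = 23.7455.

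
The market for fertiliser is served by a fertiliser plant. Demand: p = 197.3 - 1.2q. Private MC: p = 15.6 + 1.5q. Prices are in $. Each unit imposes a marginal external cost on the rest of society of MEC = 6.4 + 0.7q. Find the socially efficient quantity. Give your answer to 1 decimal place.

q* = 51.6

Social marginal cost = private MC + MEC = 22.0 + 2.2q.
Set SMC = demand: 22.0 + 2.2q = 197.3 - 1.2q → q* = 51.5588.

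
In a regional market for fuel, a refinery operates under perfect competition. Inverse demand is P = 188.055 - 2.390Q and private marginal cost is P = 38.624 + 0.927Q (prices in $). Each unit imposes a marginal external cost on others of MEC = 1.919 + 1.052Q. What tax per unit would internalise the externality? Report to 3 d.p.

Social marginal cost = private MC + MEC = 40.543 + 1.979Q.
Set SMC = demand: 40.543 + 1.979Q = 188.055 - 2.390Q → Q* = 33.7633.
The Pigouvian tax equals MEC at Q*: 1.919 + 1.052×33.7633 = 37.4380.

tax = $37.438 per unit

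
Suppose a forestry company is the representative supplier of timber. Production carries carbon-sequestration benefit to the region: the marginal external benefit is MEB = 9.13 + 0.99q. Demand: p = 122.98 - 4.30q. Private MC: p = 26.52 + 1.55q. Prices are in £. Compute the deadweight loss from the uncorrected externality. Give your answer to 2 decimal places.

Market equilibrium (private): 26.52 + 1.55q = 122.98 - 4.30q → q_m = 16.4889.
Social marginal cost = private MC − MEB = 17.39 + 0.56q.
Set SMC = demand: 17.39 + 0.56q = 122.98 - 4.30q → q* = 21.7263.
Height of the DWL triangle at q_m is demand(q_m) − SMC(q_m) = MEB(q_m) = 25.4540.
DWL = ½ × 5.2374 × 25.4540 = 66.6564.

DWL = £66.66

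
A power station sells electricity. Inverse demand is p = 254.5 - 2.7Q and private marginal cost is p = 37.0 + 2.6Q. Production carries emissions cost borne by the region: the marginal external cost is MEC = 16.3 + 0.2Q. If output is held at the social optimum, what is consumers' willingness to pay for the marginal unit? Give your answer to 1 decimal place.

Social marginal cost = private MC + MEC = 53.3 + 2.8Q.
Set SMC = demand: 53.3 + 2.8Q = 254.5 - 2.7Q → Q* = 36.5818.
Consumer price on the demand curve at Q*: 254.5 − 2.7×36.5818 = 155.7291.

P = 155.7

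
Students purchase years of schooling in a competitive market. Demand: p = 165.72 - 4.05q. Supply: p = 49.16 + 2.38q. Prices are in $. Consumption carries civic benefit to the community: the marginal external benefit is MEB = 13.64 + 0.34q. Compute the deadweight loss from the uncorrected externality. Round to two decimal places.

DWL = $32.20

Market equilibrium (private): 49.16 + 2.38q = 165.72 - 4.05q → q_m = 18.1275.
Social marginal benefit = demand + MEB = 179.36 - 3.71q.
Set SMB = MC: 179.36 - 3.71q = 49.16 + 2.38q → q* = 21.3793.
The welfare-loss triangle has base |q_m − q*| and height MEB(q_m) (the vertical gap between SMB and MC is zero at q* and MEB at q_m).
DWL = ½ × 3.2518 × 19.8034 = 32.1983.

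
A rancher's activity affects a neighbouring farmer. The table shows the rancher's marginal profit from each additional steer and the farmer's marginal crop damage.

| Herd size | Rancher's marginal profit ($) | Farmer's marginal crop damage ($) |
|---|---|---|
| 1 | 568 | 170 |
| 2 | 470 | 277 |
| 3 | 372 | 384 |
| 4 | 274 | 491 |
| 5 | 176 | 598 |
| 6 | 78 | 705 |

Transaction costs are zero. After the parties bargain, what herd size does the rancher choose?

2

Bargaining reaches the level where marginal profit last exceeds marginal crop damage.
That holds through level 2 (470 ≥ 277) but not at 3 (372 < 384).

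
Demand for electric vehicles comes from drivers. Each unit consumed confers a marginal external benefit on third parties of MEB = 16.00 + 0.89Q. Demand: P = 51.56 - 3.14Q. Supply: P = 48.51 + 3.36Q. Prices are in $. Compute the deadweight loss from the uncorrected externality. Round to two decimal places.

DWL = $24.02

Market equilibrium (private): 48.51 + 3.36Q = 51.56 - 3.14Q → Q_m = 0.4692.
Social marginal benefit = demand + MEB = 67.56 - 2.25Q.
Set SMB = MC: 67.56 - 2.25Q = 48.51 + 3.36Q → Q* = 3.3957.
Height of the DWL triangle at Q_m is SMB(Q_m) − MC(Q_m) = MEB(Q_m) = 16.4176.
DWL = ½ × 2.9265 × 16.4176 = 24.0231.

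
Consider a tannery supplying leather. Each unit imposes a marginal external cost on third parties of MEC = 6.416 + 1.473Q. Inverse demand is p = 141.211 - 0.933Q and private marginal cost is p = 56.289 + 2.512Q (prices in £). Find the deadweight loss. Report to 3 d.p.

Market equilibrium (private): 56.289 + 2.512Q = 141.211 - 0.933Q → Q_m = 24.6508.
Social marginal cost = private MC + MEC = 62.705 + 3.985Q.
Set SMC = demand: 62.705 + 3.985Q = 141.211 - 0.933Q → Q* = 15.9630.
The loss is the area between SMC and demand from Q* to Q_m; with linear curves that's a triangle of height MEC(Q_m).
DWL = ½ × 8.6878 × 42.7266 = 185.6001.

DWL = £185.600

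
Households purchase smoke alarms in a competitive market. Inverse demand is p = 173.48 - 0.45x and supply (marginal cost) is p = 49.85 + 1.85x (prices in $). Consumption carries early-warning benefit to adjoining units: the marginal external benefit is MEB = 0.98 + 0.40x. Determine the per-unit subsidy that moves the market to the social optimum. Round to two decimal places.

subsidy = $27.21 per unit

Social marginal benefit = demand + MEB = 174.46 - 0.05x.
Set SMB = MC: 174.46 - 0.05x = 49.85 + 1.85x → x* = 65.5842.
The Pigouvian subsidy equals MEB at x*: 0.98 + 0.40×65.5842 = 27.2137.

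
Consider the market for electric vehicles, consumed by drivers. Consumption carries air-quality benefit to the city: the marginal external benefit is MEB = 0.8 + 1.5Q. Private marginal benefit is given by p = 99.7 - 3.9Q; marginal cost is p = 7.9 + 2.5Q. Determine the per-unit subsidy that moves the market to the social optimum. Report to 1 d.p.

subsidy = 29.1 per unit

Social marginal benefit = demand + MEB = 100.5 - 2.4Q.
Set SMB = MC: 100.5 - 2.4Q = 7.9 + 2.5Q → Q* = 18.8980.
The Pigouvian subsidy equals MEB at Q*: 0.8 + 1.5×18.8980 = 29.1470.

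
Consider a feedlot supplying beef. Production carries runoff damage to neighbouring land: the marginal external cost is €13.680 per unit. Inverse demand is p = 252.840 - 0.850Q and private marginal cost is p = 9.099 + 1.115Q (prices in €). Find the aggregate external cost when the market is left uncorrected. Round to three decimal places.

Market equilibrium (private): 9.099 + 1.115Q = 252.840 - 0.850Q → Q_m = 124.0412.
Total external cost = MEC × Q_m = 13.680 × 124.0412 = 1696.8836.

€1696.884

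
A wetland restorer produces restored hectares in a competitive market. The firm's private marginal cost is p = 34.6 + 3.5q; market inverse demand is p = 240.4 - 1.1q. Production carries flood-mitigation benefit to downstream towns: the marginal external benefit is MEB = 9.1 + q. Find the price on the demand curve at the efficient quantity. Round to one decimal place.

Social marginal cost = private MC − MEB = 25.5 + 2.5q.
Set SMC = demand: 25.5 + 2.5q = 240.4 - 1.1q → q* = 59.6944.
Consumer price on the demand curve at q*: 240.4 − 1.1×59.6944 = 174.7362.

P = 174.7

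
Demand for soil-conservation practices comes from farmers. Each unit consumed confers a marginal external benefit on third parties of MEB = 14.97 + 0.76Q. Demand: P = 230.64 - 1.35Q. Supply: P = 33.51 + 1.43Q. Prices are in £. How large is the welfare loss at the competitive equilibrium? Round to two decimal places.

DWL = £1173.74

Market equilibrium (private): 33.51 + 1.43Q = 230.64 - 1.35Q → Q_m = 70.9101.
Social marginal benefit = demand + MEB = 245.61 - 0.59Q.
Set SMB = MC: 245.61 - 0.59Q = 33.51 + 1.43Q → Q* = 105.0000.
The welfare-loss triangle has base |Q_m − Q*| and height MEB(Q_m) (the vertical gap between SMB and MC is zero at Q* and MEB at Q_m).
DWL = ½ × 34.0899 × 68.8617 = 1173.7442.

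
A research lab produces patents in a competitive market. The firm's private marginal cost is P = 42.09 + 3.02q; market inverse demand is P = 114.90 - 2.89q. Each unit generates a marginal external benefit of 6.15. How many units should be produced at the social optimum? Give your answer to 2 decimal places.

q* = 13.36

Social marginal cost = private MC − MEB = 35.94 + 3.02q.
Set SMC = demand: 35.94 + 3.02q = 114.90 - 2.89q → q* = 13.3604.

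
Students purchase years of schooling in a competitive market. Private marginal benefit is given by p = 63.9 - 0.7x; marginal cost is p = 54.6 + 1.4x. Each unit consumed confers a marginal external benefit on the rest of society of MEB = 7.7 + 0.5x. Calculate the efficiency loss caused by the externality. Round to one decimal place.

Market equilibrium (private): 54.6 + 1.4x = 63.9 - 0.7x → x_m = 4.4286.
Social marginal benefit = demand + MEB = 71.6 - 0.2x.
Set SMB = MC: 71.6 - 0.2x = 54.6 + 1.4x → x* = 10.6250.
The welfare-loss triangle has base |x_m − x*| and height MEB(x_m) (the vertical gap between SMB and MC is zero at x* and MEB at x_m).
DWL = ½ × 6.1964 × 9.9143 = 30.7165.

DWL = 30.7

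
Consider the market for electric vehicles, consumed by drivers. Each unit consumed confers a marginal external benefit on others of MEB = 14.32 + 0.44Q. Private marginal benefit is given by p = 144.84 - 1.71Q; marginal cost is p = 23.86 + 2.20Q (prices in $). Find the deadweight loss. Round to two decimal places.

DWL = $112.44

Market equilibrium (private): 23.86 + 2.20Q = 144.84 - 1.71Q → Q_m = 30.9412.
Social marginal benefit = demand + MEB = 159.16 - 1.27Q.
Set SMB = MC: 159.16 - 1.27Q = 23.86 + 2.20Q → Q* = 38.9914.
The welfare-loss triangle has base |Q_m − Q*| and height MEB(Q_m) (the vertical gap between SMB and MC is zero at Q* and MEB at Q_m).
DWL = ½ × 8.0502 × 27.9341 = 112.4375.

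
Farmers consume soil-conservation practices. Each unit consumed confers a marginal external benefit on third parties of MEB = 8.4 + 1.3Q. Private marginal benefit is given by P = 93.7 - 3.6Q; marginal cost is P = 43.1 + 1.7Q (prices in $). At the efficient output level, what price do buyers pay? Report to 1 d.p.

P = $40.6

Social marginal benefit = demand + MEB = 102.1 - 2.3Q.
Set SMB = MC: 102.1 - 2.3Q = 43.1 + 1.7Q → Q* = 14.7500.
Consumer price on the demand curve at Q*: 93.7 − 3.6×14.7500 = 40.6000.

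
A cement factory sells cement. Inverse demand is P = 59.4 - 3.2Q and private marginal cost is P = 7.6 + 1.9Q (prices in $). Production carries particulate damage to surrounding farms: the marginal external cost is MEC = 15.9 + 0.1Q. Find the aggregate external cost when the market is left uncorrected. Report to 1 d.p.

Market equilibrium (private): 7.6 + 1.9Q = 59.4 - 3.2Q → Q_m = 10.1569.
Total external cost = ∫₀^{Q_m} (15.9 + 0.1Q) dQ = 15.9×10.1569 + ½×0.1×10.1569² = 166.6528.

$166.7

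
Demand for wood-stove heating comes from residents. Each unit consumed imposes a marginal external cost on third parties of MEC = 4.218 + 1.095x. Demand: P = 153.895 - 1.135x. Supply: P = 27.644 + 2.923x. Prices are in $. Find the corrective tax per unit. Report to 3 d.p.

tax = $30.150 per unit

Social marginal benefit = demand − MEC = 149.677 - 2.230x.
Set SMB = MC: 149.677 - 2.230x = 27.644 + 2.923x → x* = 23.6819.
The Pigouvian tax equals MEC at x*: 4.218 + 1.095×23.6819 = 30.1497.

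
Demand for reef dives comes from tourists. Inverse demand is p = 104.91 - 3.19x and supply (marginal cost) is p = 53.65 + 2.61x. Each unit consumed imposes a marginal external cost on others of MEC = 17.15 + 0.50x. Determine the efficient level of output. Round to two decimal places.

Social marginal benefit = demand − MEC = 87.76 - 3.69x.
Set SMB = MC: 87.76 - 3.69x = 53.65 + 2.61x → x* = 5.4143.

x* = 5.41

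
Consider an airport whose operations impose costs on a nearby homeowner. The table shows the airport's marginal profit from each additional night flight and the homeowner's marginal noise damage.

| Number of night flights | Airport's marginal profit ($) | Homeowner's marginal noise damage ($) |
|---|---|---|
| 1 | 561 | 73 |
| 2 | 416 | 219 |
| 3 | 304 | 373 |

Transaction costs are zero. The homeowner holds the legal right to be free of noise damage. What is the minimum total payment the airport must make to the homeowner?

Efficient level: marginal profit ≥ marginal noise damage through level 2, so k* = 2.
With the homeowner holding the right, the airport must at least compensate total damage at k*: 73 + 219 = 292.

$292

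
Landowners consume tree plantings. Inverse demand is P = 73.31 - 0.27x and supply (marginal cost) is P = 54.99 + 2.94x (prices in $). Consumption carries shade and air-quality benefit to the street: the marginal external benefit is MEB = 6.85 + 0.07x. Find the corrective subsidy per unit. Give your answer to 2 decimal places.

subsidy = $7.41 per unit

Social marginal benefit = demand + MEB = 80.16 - 0.20x.
Set SMB = MC: 80.16 - 0.20x = 54.99 + 2.94x → x* = 8.0159.
The Pigouvian subsidy equals MEB at x*: 6.85 + 0.07×8.0159 = 7.4111.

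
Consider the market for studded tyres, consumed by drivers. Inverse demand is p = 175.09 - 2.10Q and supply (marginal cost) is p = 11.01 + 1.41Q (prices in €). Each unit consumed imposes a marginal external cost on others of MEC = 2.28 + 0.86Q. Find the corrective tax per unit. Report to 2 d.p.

Social marginal benefit = demand − MEC = 172.81 - 2.96Q.
Set SMB = MC: 172.81 - 2.96Q = 11.01 + 1.41Q → Q* = 37.0252.
The Pigouvian tax equals MEC at Q*: 2.28 + 0.86×37.0252 = 34.1217.

tax = €34.12 per unit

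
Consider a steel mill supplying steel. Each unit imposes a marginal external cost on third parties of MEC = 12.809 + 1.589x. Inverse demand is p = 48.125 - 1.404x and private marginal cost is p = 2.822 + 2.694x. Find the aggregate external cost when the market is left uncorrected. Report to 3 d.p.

Market equilibrium (private): 2.822 + 2.694x = 48.125 - 1.404x → x_m = 11.0549.
Total external cost = ∫₀^{x_m} (12.809 + 1.589x) dx = 12.809×11.0549 + ½×1.589×11.0549² = 238.6987.

238.699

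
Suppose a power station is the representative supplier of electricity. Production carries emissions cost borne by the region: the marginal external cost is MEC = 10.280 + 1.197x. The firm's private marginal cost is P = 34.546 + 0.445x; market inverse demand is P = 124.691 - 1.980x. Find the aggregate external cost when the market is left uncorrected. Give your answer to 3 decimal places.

1209.176

Market equilibrium (private): 34.546 + 0.445x = 124.691 - 1.980x → x_m = 37.1732.
Total external cost = ∫₀^{x_m} (10.280 + 1.197x) dx = 10.280×37.1732 + ½×1.197×37.1732² = 1209.1758.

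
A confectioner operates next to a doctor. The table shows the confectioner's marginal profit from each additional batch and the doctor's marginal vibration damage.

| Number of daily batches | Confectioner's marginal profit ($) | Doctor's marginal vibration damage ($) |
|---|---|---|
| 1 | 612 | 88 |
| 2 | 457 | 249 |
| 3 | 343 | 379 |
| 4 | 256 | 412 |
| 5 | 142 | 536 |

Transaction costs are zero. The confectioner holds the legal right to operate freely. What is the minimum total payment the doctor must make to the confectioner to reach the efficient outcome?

$741

Left alone the confectioner would choose level 5 (marginal profit stays positive).
Efficient level: k* = 2 (marginal profit ≥ marginal vibration damage through 2).
The doctor must at least cover the confectioner's forgone profit from cutting 5→2: 343 + 256 + 142 = 741.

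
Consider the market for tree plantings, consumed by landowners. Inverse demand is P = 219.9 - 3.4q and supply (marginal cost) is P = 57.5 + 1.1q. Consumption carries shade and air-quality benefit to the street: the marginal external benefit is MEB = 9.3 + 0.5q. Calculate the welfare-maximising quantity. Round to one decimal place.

Social marginal benefit = demand + MEB = 229.2 - 2.9q.
Set SMB = MC: 229.2 - 2.9q = 57.5 + 1.1q → q* = 42.9250.

q* = 42.9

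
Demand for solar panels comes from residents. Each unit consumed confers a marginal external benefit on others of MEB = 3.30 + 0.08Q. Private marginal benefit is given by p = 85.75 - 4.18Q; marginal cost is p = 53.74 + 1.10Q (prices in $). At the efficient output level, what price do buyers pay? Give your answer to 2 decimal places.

Social marginal benefit = demand + MEB = 89.05 - 4.10Q.
Set SMB = MC: 89.05 - 4.10Q = 53.74 + 1.10Q → Q* = 6.7904.
Consumer price on the demand curve at Q*: 85.75 − 4.18×6.7904 = 57.3661.

P = $57.37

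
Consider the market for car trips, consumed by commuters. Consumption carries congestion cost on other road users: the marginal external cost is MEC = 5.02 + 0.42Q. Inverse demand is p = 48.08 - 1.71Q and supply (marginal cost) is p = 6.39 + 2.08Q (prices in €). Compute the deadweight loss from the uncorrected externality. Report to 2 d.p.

Market equilibrium (private): 6.39 + 2.08Q = 48.08 - 1.71Q → Q_m = 11.0000.
Social marginal benefit = demand − MEC = 43.06 - 2.13Q.
Set SMB = MC: 43.06 - 2.13Q = 6.39 + 2.08Q → Q* = 8.7102.
Between Q* and Q_m the wedge MC − SMB runs linearly from 0 to MEC(Q_m), so the loss is a triangle.
DWL = ½ × 2.2898 × 9.6400 = 11.0368.

DWL = €11.04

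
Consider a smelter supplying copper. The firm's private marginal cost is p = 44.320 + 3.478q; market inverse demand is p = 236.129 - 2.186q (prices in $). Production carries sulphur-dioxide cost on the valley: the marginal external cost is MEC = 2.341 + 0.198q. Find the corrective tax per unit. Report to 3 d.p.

Social marginal cost = private MC + MEC = 46.661 + 3.676q.
Set SMC = demand: 46.661 + 3.676q = 236.129 - 2.186q → q* = 32.3214.
The Pigouvian tax equals MEC at q*: 2.341 + 0.198×32.3214 = 8.7406.

tax = $8.741 per unit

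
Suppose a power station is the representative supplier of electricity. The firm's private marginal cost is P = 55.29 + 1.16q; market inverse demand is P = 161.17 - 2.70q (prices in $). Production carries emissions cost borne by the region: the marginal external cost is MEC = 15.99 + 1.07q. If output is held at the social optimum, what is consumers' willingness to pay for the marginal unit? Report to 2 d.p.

Social marginal cost = private MC + MEC = 71.28 + 2.23q.
Set SMC = demand: 71.28 + 2.23q = 161.17 - 2.70q → q* = 18.2333.
Consumer price on the demand curve at q*: 161.17 − 2.70×18.2333 = 111.9401.

P = $111.94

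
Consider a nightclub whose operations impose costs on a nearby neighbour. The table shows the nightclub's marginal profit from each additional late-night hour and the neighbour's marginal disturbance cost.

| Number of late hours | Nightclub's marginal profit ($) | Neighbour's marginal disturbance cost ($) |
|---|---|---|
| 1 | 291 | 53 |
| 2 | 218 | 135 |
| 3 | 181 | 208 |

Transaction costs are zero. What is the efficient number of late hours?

Bargaining reaches the level where marginal profit last exceeds marginal disturbance cost.
That holds through level 2 (218 ≥ 135) but not at 3 (181 < 208).

2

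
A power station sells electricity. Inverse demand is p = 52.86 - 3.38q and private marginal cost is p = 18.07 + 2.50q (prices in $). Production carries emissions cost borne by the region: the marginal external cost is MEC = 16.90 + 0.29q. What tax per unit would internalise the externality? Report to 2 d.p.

tax = $17.74 per unit

Social marginal cost = private MC + MEC = 34.97 + 2.79q.
Set SMC = demand: 34.97 + 2.79q = 52.86 - 3.38q → q* = 2.8995.
The Pigouvian tax equals MEC at q*: 16.90 + 0.29×2.8995 = 17.7409.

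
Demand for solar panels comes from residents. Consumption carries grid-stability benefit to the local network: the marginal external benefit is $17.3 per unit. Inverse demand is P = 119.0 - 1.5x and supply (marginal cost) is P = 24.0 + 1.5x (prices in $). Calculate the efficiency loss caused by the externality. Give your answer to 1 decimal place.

DWL = $49.9

Market equilibrium (private): 24.0 + 1.5x = 119.0 - 1.5x → x_m = 31.6667.
Social marginal benefit = demand + MEB = 136.3 - 1.5x.
Set SMB = MC: 136.3 - 1.5x = 24.0 + 1.5x → x* = 37.4333.
Between x* and x_m the wedge SMB − MC runs linearly from 0 to MEB(x_m), so the loss is a triangle.
DWL = ½ × 5.7666 × 17.3000 = 49.8811.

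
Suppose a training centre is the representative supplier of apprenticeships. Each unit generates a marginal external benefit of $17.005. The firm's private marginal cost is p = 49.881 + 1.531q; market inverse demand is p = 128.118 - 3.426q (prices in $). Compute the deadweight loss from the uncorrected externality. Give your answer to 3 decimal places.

Market equilibrium (private): 49.881 + 1.531q = 128.118 - 3.426q → q_m = 15.7831.
Social marginal cost = private MC − MEB = 32.876 + 1.531q.
Set SMC = demand: 32.876 + 1.531q = 128.118 - 3.426q → q* = 19.2136.
The welfare-loss triangle has base |q_m − q*| and height MEB(q_m) (the vertical gap between SMC and demand is zero at q* and MEB at q_m).
DWL = ½ × 3.4305 × 17.0050 = 29.1678.

DWL = $29.168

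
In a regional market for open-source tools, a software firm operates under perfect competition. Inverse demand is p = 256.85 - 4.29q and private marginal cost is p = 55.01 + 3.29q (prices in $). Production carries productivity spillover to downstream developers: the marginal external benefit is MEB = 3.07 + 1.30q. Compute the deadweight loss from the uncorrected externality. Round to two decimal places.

Market equilibrium (private): 55.01 + 3.29q = 256.85 - 4.29q → q_m = 26.6280.
Social marginal cost = private MC − MEB = 51.94 + 1.99q.
Set SMC = demand: 51.94 + 1.99q = 256.85 - 4.29q → q* = 32.6290.
Between q* and q_m the wedge demand − SMC runs linearly from 0 to MEB(q_m), so the loss is a triangle.
DWL = ½ × 6.0010 × 37.6864 = 113.0780.

DWL = $113.08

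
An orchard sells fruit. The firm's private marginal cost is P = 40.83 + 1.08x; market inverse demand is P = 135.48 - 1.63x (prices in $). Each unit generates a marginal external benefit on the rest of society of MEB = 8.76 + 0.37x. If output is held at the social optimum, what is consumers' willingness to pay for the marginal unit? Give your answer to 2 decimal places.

Social marginal cost = private MC − MEB = 32.07 + 0.71x.
Set SMC = demand: 32.07 + 0.71x = 135.48 - 1.63x → x* = 44.1923.
Consumer price on the demand curve at x*: 135.48 − 1.63×44.1923 = 63.4466.

P = $63.45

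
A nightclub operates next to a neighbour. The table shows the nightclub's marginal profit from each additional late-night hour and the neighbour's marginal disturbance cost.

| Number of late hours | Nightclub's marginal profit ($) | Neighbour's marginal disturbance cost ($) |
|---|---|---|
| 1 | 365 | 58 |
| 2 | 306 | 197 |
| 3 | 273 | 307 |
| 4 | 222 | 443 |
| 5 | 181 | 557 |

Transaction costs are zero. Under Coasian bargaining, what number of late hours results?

Bargaining reaches the level where marginal profit last exceeds marginal disturbance cost.
That holds through level 2 (306 ≥ 197) but not at 3 (273 < 307).

2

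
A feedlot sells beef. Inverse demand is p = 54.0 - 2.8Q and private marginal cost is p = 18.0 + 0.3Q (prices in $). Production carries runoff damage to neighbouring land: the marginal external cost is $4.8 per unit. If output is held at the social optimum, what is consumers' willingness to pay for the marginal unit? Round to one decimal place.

Social marginal cost = private MC + MEC = 22.8 + 0.3Q.
Set SMC = demand: 22.8 + 0.3Q = 54.0 - 2.8Q → Q* = 10.0645.
Consumer price on the demand curve at Q*: 54.0 − 2.8×10.0645 = 25.8194.

P = $25.8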